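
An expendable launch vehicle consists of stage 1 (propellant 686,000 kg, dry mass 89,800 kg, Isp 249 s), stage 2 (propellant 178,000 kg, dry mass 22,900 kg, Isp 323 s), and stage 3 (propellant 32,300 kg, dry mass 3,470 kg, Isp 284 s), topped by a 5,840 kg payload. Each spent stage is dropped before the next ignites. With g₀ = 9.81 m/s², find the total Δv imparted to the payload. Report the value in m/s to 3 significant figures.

Ignition mass of stage 1 = 686,000+89,800 + 178,000+22,900 + 32,300+3,470 + 5,840 = 1,018,310 kg.
Stage 1: m₀ = 1,018,310 kg, m_f = 1,018,310 − 686,000 = 332,310 kg; Δv = 249×9.81×ln(3.064) = 2442.7×1.1198 ≈ 2735 m/s.
Stage 2: m₀ = 242,510 kg, m_f = 242,510 − 178,000 = 64,510 kg; Δv = 323×9.81×ln(3.759) = 3168.6×1.3242 ≈ 4196 m/s.
Stage 3: m₀ = 41,610 kg, m_f = 41,610 − 32,300 = 9,310 kg; Δv = 284×9.81×ln(4.469) = 2786.0×1.4973 ≈ 4171 m/s.
Total Δv = 2735 + 4196 + 4171 = 11102 m/s.

Δv ≈ 11100 m/s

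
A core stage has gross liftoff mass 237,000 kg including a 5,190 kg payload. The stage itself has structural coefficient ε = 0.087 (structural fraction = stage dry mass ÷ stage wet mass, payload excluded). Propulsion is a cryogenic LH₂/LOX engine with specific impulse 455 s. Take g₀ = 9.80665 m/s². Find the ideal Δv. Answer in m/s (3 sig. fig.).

Δv ≈ 9970 m/s

Stage wet mass = m₀ − payload = 237,000 − 5,190 = 231,810 kg.
Stage dry mass = ε × stage wet mass = 0.087 × 231,810 = 20,167.5 kg.
Burnout mass m_f = stage dry + payload = 20,167.5 + 5,190 = 25,357.5 kg.
v_e = Isp · g₀ = 455 × 9.80665 = 4462.0 m/s.
By the Tsiolkovsky rocket equation, Δv = v_e · ln(237,000/25,357.5) = 4462.0 × ln(9.346) = 4462.0 × 2.2350 ≈ 9973 m/s.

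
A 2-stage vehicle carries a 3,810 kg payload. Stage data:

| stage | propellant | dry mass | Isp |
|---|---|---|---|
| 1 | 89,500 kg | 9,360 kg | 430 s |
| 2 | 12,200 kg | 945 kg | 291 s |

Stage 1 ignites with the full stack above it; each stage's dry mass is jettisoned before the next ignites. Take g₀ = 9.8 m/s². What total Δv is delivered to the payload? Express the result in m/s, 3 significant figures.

Ignition mass of stage 1 = 89,500+9,360 + 12,200+945 + 3,810 = 115,815 kg.
Stage 1: m₀ = 115,815 kg, m_f = 115,815 − 89,500 = 26,315 kg; Δv = 430×9.8×ln(4.401) = 4214.0×1.4819 ≈ 6245 m/s.
Stage 2: m₀ = 16,955 kg, m_f = 16,955 − 12,200 = 4,755 kg; Δv = 291×9.8×ln(3.566) = 2851.8×1.2714 ≈ 3626 m/s.
Total Δv = 6245 + 3626 = 9871 m/s.

Δv ≈ 9870 m/s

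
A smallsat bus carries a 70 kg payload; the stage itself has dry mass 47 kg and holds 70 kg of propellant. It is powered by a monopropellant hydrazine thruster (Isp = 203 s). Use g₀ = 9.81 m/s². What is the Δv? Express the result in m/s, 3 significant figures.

v_e = Isp · g₀ = 203 × 9.81 = 1991.4 m/s.
m₀ = payload + dry + propellant = 70 + 47 + 70 = 187 kg.
m_f = payload + dry = 70 + 47 = 117 kg.
Rocket equation: Δv = v_e · ln(m₀/m_f) = 1991.4 × ln(1.598) = 1991.4 × 0.4689 ≈ 933.9 m/s.

Δv ≈ 934 m/s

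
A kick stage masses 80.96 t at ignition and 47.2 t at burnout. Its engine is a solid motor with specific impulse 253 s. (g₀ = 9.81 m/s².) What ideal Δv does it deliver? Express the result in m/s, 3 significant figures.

v_e = Isp · g₀ = 253 × 9.81 = 2481.9 m/s.
Δv = v_e · ln(m₀/m_f) = 2481.9 × ln(1.715) = 2481.9 × 0.5396 ≈ 1339.2 m/s.

Δv ≈ 1340 m/s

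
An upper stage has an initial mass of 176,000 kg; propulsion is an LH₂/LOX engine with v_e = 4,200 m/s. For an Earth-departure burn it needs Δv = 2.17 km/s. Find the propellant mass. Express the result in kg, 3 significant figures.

propellant mass ≈ 71000 kg

From the ideal rocket equation, m₀/m_f = exp(Δv / v_e) = exp(2170 / 4200.0) = exp(0.5167) = 1.6764.
m_f = 176,000 / 1.6764 = 104,987 kg, so propellant = m₀ − m_f = 176,000 − 104,987 = 71,013 kg.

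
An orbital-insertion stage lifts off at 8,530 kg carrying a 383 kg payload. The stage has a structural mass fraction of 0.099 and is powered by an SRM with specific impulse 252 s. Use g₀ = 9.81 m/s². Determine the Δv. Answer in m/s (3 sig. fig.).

Stage wet mass = m₀ − payload = 8,530 − 383 = 8,147 kg.
Stage dry mass = ε × stage wet mass = 0.099 × 8,147 = 806.553 kg.
Burnout mass m_f = stage dry + payload = 806.553 + 383 = 1,189.553 kg.
v_e = Isp · g₀ = 252 × 9.81 = 2472.1 m/s.
Δv = v_e · ln(8,530/1,189.553) = 2472.1 × ln(7.171) = 2472.1 × 1.9700 ≈ 4870 m/s.

Δv ≈ 4870 m/s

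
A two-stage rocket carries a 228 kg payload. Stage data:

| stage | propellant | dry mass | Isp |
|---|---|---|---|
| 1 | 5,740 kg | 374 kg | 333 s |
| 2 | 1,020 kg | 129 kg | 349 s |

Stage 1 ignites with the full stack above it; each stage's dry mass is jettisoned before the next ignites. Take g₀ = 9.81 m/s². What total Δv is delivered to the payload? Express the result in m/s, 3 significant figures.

Δv ≈ 9370 m/s

Ignition mass of stage 1 = 5,740+374 + 1,020+129 + 228 = 7,491 kg.
Stage 1: m₀ = 7,491 kg, m_f = 7,491 − 5,740 = 1,751 kg; Δv = 333×9.81×ln(4.278) = 3266.7×1.4535 ≈ 4748 m/s.
Stage 2: m₀ = 1,377 kg, m_f = 1,377 − 1,020 = 357 kg; Δv = 349×9.81×ln(3.857) = 3423.7×1.3499 ≈ 4622 m/s.
Total Δv = 4748 + 4622 = 9370 m/s.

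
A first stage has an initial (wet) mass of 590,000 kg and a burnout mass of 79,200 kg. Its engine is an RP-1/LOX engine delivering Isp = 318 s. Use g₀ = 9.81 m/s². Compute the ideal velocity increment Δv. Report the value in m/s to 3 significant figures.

v_e = Isp · g₀ = 318 × 9.81 = 3119.6 m/s.
By the Tsiolkovsky rocket equation, Δv = v_e · ln(m₀/m_f) = 3119.6 × ln(7.449) = 3119.6 × 2.0081 ≈ 6264.6 m/s.

Δv ≈ 6260 m/s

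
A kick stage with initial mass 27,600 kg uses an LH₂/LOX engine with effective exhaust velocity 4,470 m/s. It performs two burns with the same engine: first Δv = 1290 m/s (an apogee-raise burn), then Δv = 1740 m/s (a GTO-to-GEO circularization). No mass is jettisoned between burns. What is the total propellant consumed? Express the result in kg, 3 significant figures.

total propellant consumed ≈ 13600 kg

After the first burn: m = 27600 × exp(−1290/4470.0) = 27600 × 0.74932 = 20,681.2 kg.
After the second burn: m = 20,681.2 × exp(−1740/4470.0) = 20,681.2 × 0.67756 = 14,012.8 kg.
Total propellant = m₀ − m_final = 27600 − 14,012.8 = 13,587.2 kg.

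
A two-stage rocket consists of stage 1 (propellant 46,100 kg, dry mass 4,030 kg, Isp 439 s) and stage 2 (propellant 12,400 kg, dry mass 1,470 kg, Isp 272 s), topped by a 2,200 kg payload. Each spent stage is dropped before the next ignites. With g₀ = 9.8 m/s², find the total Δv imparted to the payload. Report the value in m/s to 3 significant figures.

Ignition mass of stage 1 = 46,100+4,030 + 12,400+1,470 + 2,200 = 66,200 kg.
Stage 1: m₀ = 66,200 kg, m_f = 66,200 − 46,100 = 20,100 kg; Δv = 439×9.8×ln(3.294) = 4302.2×1.1920 ≈ 5128 m/s.
Stage 2: m₀ = 16,070 kg, m_f = 16,070 − 12,400 = 3,670 kg; Δv = 272×9.8×ln(4.379) = 2665.6×1.4768 ≈ 3936 m/s.
Total Δv = 5128 + 3936 = 9064 m/s.

Δv ≈ 9060 m/s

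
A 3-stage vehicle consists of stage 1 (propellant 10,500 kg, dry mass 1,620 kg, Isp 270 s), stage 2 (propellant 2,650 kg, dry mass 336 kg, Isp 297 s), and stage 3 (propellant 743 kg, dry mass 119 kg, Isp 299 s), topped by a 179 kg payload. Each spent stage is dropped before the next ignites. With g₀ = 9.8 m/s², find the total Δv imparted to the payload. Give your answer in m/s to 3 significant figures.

Δv ≈ 9570 m/s

Ignition mass of stage 1 = 10,500+1,620 + 2,650+336 + 743+119 + 179 = 16,147 kg.
Stage 1: m₀ = 16,147 kg, m_f = 16,147 − 10,500 = 5,647 kg; Δv = 270×9.8×ln(2.859) = 2646.0×1.0506 ≈ 2780 m/s.
Stage 2: m₀ = 4,027 kg, m_f = 4,027 − 2,650 = 1,377 kg; Δv = 297×9.8×ln(2.924) = 2910.6×1.0731 ≈ 3123 m/s.
Stage 3: m₀ = 1,041 kg, m_f = 1,041 − 743 = 298 kg; Δv = 299×9.8×ln(3.493) = 2930.2×1.2508 ≈ 3665 m/s.
Total Δv = 2780 + 3123 + 3665 = 9568 m/s.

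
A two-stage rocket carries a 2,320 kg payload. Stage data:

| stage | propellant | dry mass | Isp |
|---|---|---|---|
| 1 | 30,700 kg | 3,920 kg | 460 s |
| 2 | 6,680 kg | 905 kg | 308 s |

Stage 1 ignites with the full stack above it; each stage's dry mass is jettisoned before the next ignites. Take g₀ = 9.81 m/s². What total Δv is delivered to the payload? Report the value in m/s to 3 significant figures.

Δv ≈ 8670 m/s

Ignition mass of stage 1 = 30,700+3,920 + 6,680+905 + 2,320 = 44,525 kg.
Stage 1: m₀ = 44,525 kg, m_f = 44,525 − 30,700 = 13,825 kg; Δv = 460×9.81×ln(3.221) = 4512.6×1.1696 ≈ 5278 m/s.
Stage 2: m₀ = 9,905 kg, m_f = 9,905 − 6,680 = 3,225 kg; Δv = 308×9.81×ln(3.071) = 3021.5×1.1221 ≈ 3390 m/s.
Total Δv = 5278 + 3390 = 8668 m/s.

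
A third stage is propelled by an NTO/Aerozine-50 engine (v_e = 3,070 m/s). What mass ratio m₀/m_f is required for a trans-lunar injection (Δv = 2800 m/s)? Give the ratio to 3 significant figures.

mass ratio ≈ 2.49

m₀/m_f = exp(Δv / v_e) = exp(2800 / 3070.0) = exp(0.9121) = 2.4894.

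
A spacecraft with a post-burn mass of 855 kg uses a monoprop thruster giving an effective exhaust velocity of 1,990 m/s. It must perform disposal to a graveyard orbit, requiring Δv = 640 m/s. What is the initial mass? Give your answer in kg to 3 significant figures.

initial mass ≈ 1180 kg

From the ideal rocket equation, m₀/m_f = exp(Δv / v_e) = exp(640 / 1990.0) = exp(0.3216) = 1.3793.
m₀ = m_f × 1.3793 = 855 × 1.3793 = 1,179.3 kg.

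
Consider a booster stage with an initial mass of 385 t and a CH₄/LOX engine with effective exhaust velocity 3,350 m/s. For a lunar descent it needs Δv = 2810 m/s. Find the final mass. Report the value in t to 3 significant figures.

final mass ≈ 166 t

Rocket equation: m₀/m_f = exp(Δv / v_e) = exp(2810 / 3350.0) = exp(0.8388) = 2.3136.
m_f = m₀ / 2.3136 = 385 / 2.3136 = 166.407 t.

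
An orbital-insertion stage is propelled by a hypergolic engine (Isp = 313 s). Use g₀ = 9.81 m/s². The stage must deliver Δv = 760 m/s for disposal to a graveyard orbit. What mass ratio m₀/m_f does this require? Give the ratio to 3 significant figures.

mass ratio ≈ 1.28

v_e = Isp · g₀ = 313 × 9.81 = 3070.5 m/s.
m₀/m_f = exp(Δv / v_e) = exp(760 / 3070.5) = exp(0.2475) = 1.2808.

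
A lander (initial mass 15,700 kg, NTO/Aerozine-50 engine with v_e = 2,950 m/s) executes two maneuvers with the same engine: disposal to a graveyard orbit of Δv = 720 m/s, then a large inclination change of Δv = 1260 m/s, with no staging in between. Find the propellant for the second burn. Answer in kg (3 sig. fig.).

propellant for the second burn ≈ 4280 kg

After the first burn: m = 15700 × exp(−720/2950.0) = 15700 × 0.78343 = 12,299.9 kg.
After the second burn: m = 12,299.9 × exp(−1260/2950.0) = 12,299.9 × 0.65239 = 8,024.33 kg.
Second-burn propellant = 12,299.9 − 8,024.33 = 4,275.57 kg.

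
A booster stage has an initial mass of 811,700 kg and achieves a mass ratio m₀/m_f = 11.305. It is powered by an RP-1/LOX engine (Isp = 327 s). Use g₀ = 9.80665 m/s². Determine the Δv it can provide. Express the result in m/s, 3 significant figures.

Δv ≈ 7780 m/s

v_e = Isp · g₀ = 327 × 9.80665 = 3206.8 m/s.
Δv = v_e · ln(11.305) = 3206.8 × 2.4252 ≈ 7777.2 m/s.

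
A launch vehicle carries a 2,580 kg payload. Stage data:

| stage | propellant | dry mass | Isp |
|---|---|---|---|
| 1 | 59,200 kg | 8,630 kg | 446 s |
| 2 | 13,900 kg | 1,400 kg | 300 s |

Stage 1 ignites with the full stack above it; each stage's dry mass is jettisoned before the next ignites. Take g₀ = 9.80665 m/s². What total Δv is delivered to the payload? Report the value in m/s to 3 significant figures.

Ignition mass of stage 1 = 59,200+8,630 + 13,900+1,400 + 2,580 = 85,710 kg.
Stage 1: m₀ = 85,710 kg, m_f = 85,710 − 59,200 = 26,510 kg; Δv = 446×9.80665×ln(3.233) = 4373.8×1.1734 ≈ 5132 m/s.
Stage 2: m₀ = 17,880 kg, m_f = 17,880 − 13,900 = 3,980 kg; Δv = 300×9.80665×ln(4.492) = 2942.0×1.5024 ≈ 4420 m/s.
Total Δv = 5132 + 4420 = 9552 m/s.

Δv ≈ 9550 m/s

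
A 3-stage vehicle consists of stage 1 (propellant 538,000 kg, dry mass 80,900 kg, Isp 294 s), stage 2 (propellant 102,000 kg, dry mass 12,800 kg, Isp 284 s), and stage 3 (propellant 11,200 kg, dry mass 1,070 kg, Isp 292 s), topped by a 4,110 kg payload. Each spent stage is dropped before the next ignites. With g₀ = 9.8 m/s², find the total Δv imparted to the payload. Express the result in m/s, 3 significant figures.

Ignition mass of stage 1 = 538,000+80,900 + 102,000+12,800 + 11,200+1,070 + 4,110 = 750,080 kg.
Stage 1: m₀ = 750,080 kg, m_f = 750,080 − 538,000 = 212,080 kg; Δv = 294×9.8×ln(3.537) = 2881.2×1.2632 ≈ 3640 m/s.
Stage 2: m₀ = 131,180 kg, m_f = 131,180 − 102,000 = 29,180 kg; Δv = 284×9.8×ln(4.496) = 2783.2×1.5031 ≈ 4183 m/s.
Stage 3: m₀ = 16,380 kg, m_f = 16,380 − 11,200 = 5,180 kg; Δv = 292×9.8×ln(3.162) = 2861.6×1.1513 ≈ 3294 m/s.
Total Δv = 3640 + 4183 + 3294 = 11117 m/s.

Δv ≈ 11100 m/s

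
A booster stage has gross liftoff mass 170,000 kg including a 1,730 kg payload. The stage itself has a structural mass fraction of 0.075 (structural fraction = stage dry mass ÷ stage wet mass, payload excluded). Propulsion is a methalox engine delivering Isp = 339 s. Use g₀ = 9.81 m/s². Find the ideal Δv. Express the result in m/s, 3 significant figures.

Δv ≈ 8220 m/s

Stage wet mass = m₀ − payload = 170,000 − 1,730 = 168,270 kg.
Stage dry mass = ε × stage wet mass = 0.075 × 168,270 = 12,620.3 kg.
Burnout mass m_f = stage dry + payload = 12,620.3 + 1,730 = 14,350.3 kg.
v_e = Isp · g₀ = 339 × 9.81 = 3325.6 m/s.
Δv = v_e · ln(170,000/14,350.3) = 3325.6 × ln(11.85) = 3325.6 × 2.4720 ≈ 8221 m/s.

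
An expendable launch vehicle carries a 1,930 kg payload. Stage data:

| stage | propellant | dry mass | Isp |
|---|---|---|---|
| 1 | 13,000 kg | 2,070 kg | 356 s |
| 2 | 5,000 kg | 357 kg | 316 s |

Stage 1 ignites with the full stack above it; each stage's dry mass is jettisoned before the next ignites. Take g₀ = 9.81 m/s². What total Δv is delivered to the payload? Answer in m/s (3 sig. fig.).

Ignition mass of stage 1 = 13,000+2,070 + 5,000+357 + 1,930 = 22,357 kg.
Stage 1: m₀ = 22,357 kg, m_f = 22,357 − 13,000 = 9,357 kg; Δv = 356×9.81×ln(2.389) = 3492.4×0.8710 ≈ 3042 m/s.
Stage 2: m₀ = 7,287 kg, m_f = 7,287 − 5,000 = 2,287 kg; Δv = 316×9.81×ln(3.186) = 3100.0×1.1589 ≈ 3592 m/s.
Total Δv = 3042 + 3592 = 6634 m/s.

Δv ≈ 6630 m/s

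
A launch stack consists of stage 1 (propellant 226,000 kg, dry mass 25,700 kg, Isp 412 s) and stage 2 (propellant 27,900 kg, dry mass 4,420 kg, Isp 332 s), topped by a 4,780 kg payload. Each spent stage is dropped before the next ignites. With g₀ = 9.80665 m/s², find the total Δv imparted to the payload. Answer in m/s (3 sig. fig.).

Δv ≈ 10700 m/s

Ignition mass of stage 1 = 226,000+25,700 + 27,900+4,420 + 4,780 = 288,800 kg.
Stage 1: m₀ = 288,800 kg, m_f = 288,800 − 226,000 = 62,800 kg; Δv = 412×9.80665×ln(4.599) = 4040.3×1.5258 ≈ 6165 m/s.
Stage 2: m₀ = 37,100 kg, m_f = 37,100 − 27,900 = 9,200 kg; Δv = 332×9.80665×ln(4.033) = 3255.8×1.3944 ≈ 4540 m/s.
Total Δv = 6165 + 4540 = 10705 m/s.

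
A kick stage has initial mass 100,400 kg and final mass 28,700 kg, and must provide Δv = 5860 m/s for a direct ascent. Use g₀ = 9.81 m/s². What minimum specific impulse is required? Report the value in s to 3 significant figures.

ln(m₀/m_f) = ln(100400/28700) = ln(3.498) = 1.2523.
v_e = Δv / ln(m₀/m_f) = 5860 / 1.2523 = 4679.5 m/s.
Isp = v_e / g₀ = 4679.5 / 9.81 = 477.0 s.

Isp ≈ 477 s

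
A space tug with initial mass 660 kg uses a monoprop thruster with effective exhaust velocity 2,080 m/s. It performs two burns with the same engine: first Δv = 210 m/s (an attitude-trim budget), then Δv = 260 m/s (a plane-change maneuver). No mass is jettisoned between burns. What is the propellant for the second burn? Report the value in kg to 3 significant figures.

After the first burn: m = 660 × exp(−210/2080.0) = 660 × 0.90397 = 596.62 kg.
After the second burn: m = 596.62 × exp(−260/2080.0) = 596.62 × 0.88250 = 526.517 kg.
Second-burn propellant = 596.62 − 526.517 = 70.103 kg.

propellant for the second burn ≈ 70.1 kg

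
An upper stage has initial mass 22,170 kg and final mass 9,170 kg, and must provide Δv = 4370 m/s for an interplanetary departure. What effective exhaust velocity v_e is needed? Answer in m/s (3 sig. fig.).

ln(m₀/m_f) = ln(22170/9170) = ln(2.418) = 0.8828.
By the Tsiolkovsky rocket equation, v_e = Δv / ln(m₀/m_f) = 4370 / 0.8828 = 4950.1 m/s.

v_e ≈ 4950 m/s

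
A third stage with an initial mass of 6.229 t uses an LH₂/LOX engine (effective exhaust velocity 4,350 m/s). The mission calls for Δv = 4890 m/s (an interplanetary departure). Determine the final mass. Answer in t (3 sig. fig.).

From the ideal rocket equation, m₀/m_f = exp(Δv / v_e) = exp(4890 / 4350.0) = exp(1.1241) = 3.0776.
m_f = m₀ / 3.0776 = 6.229 / 3.0776 = 2.02398 t.

final mass ≈ 2.02 t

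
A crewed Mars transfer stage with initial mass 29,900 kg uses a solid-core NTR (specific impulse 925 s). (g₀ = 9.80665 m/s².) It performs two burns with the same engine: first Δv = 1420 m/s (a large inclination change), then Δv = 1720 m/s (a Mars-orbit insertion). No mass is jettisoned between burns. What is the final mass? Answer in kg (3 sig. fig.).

v_e = Isp · g₀ = 925 × 9.80665 = 9071.2 m/s.
After the first burn: m = 29900 × exp(−1420/9071.2) = 29900 × 0.85510 = 25,567.5 kg.
After the second burn: m = 25,567.5 × exp(−1720/9071.2) = 25,567.5 × 0.82728 = 21,151.5 kg.

final mass ≈ 21200 kg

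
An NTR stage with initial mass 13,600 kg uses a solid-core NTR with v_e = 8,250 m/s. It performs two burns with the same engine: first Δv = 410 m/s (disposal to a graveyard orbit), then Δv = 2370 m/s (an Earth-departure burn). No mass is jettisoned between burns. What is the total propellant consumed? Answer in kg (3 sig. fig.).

total propellant consumed ≈ 3890 kg

After the first burn: m = 13600 × exp(−410/8250.0) = 13600 × 0.95152 = 12,940.7 kg.
After the second burn: m = 12,940.7 × exp(−2370/8250.0) = 12,940.7 × 0.75031 = 9,709.54 kg.
Total propellant = m₀ − m_final = 13600 − 9,709.54 = 3,890.46 kg.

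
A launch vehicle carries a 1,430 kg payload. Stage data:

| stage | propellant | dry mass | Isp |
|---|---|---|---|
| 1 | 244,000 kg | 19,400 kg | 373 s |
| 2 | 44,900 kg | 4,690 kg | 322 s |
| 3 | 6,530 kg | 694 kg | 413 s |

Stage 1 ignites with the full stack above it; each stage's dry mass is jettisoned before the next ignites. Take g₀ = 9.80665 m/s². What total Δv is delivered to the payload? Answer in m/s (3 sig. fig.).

Ignition mass of stage 1 = 244,000+19,400 + 44,900+4,690 + 6,530+694 + 1,430 = 321,644 kg.
Stage 1: m₀ = 321,644 kg, m_f = 321,644 − 244,000 = 77,644 kg; Δv = 373×9.80665×ln(4.143) = 3657.9×1.4213 ≈ 5199 m/s.
Stage 2: m₀ = 58,244 kg, m_f = 58,244 − 44,900 = 13,344 kg; Δv = 322×9.80665×ln(4.365) = 3157.7×1.4736 ≈ 4653 m/s.
Stage 3: m₀ = 8,654 kg, m_f = 8,654 − 6,530 = 2,124 kg; Δv = 413×9.80665×ln(4.074) = 4050.1×1.4047 ≈ 5689 m/s.
Total Δv = 5199 + 4653 + 5689 = 15541 m/s.

Δv ≈ 15500 m/s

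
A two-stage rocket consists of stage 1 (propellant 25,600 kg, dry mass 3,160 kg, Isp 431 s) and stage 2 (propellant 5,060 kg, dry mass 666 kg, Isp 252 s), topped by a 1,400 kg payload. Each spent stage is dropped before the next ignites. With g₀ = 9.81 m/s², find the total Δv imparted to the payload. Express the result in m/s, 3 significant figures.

Ignition mass of stage 1 = 25,600+3,160 + 5,060+666 + 1,400 = 35,886 kg.
Stage 1: m₀ = 35,886 kg, m_f = 35,886 − 25,600 = 10,286 kg; Δv = 431×9.81×ln(3.489) = 4228.1×1.2496 ≈ 5283 m/s.
Stage 2: m₀ = 7,126 kg, m_f = 7,126 − 5,060 = 2,066 kg; Δv = 252×9.81×ln(3.449) = 2472.1×1.2381 ≈ 3061 m/s.
Total Δv = 5283 + 3061 = 8344 m/s.

Δv ≈ 8340 m/s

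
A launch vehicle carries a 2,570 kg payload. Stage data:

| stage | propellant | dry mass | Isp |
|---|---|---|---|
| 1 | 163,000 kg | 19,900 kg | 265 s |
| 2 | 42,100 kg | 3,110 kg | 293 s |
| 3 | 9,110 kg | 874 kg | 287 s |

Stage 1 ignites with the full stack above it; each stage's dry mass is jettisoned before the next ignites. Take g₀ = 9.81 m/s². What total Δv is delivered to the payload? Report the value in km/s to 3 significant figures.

Ignition mass of stage 1 = 163,000+19,900 + 42,100+3,110 + 9,110+874 + 2,570 = 240,664 kg.
Stage 1: m₀ = 240,664 kg, m_f = 240,664 − 163,000 = 77,664 kg; Δv = 265×9.81×ln(3.099) = 2599.7×1.1310 ≈ 2940 m/s.
Stage 2: m₀ = 57,764 kg, m_f = 57,764 − 42,100 = 15,664 kg; Δv = 293×9.81×ln(3.688) = 2874.3×1.3050 ≈ 3751 m/s.
Stage 3: m₀ = 12,554 kg, m_f = 12,554 − 9,110 = 3,444 kg; Δv = 287×9.81×ln(3.645) = 2815.5×1.2934 ≈ 3642 m/s.
Total Δv = 2940 + 3751 + 3642 = 10333 m/s.

Δv ≈ 10.3 km/s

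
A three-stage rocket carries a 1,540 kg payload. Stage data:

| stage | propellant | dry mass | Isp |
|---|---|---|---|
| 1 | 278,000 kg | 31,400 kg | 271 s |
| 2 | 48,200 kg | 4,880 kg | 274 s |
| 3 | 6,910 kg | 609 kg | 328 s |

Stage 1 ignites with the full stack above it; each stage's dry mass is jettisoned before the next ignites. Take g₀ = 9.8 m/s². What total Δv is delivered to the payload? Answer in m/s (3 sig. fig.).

Δv ≈ 12300 m/s

Ignition mass of stage 1 = 278,000+31,400 + 48,200+4,880 + 6,910+609 + 1,540 = 371,539 kg.
Stage 1: m₀ = 371,539 kg, m_f = 371,539 − 278,000 = 93,539 kg; Δv = 271×9.8×ln(3.972) = 2655.8×1.3793 ≈ 3663 m/s.
Stage 2: m₀ = 62,139 kg, m_f = 62,139 − 48,200 = 13,939 kg; Δv = 274×9.8×ln(4.458) = 2685.2×1.4947 ≈ 4014 m/s.
Stage 3: m₀ = 9,059 kg, m_f = 9,059 − 6,910 = 2,149 kg; Δv = 328×9.8×ln(4.215) = 3214.4×1.4388 ≈ 4625 m/s.
Total Δv = 3663 + 4014 + 4625 = 12302 m/s.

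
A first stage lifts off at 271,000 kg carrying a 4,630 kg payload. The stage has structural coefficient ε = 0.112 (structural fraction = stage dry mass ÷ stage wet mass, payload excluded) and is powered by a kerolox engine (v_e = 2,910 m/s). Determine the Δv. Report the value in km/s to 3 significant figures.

Δv ≈ 6.00 km/s

Stage wet mass = m₀ − payload = 271,000 − 4,630 = 266,370 kg.
Stage dry mass = ε × stage wet mass = 0.112 × 266,370 = 29,833.4 kg.
Burnout mass m_f = stage dry + payload = 29,833.4 + 4,630 = 34,463.4 kg.
From the ideal rocket equation, Δv = v_e · ln(271,000/34,463.4) = 2910.0 × ln(7.863) = 2910.0 × 2.0622 ≈ 6001 m/s.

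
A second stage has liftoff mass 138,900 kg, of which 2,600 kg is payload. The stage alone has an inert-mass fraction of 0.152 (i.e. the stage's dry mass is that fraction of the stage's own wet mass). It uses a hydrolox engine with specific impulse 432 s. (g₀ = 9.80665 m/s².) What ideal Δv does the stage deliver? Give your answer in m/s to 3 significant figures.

Δv ≈ 7560 m/s

Stage wet mass = m₀ − payload = 138,900 − 2,600 = 136,300 kg.
Stage dry mass = ε × stage wet mass = 0.152 × 136,300 = 20,717.6 kg.
Burnout mass m_f = stage dry + payload = 20,717.6 + 2,600 = 23,317.6 kg.
v_e = Isp · g₀ = 432 × 9.80665 = 4236.5 m/s.
From the ideal rocket equation, Δv = v_e · ln(138,900/23,317.6) = 4236.5 × ln(5.957) = 4236.5 × 1.7845 ≈ 7560 m/s.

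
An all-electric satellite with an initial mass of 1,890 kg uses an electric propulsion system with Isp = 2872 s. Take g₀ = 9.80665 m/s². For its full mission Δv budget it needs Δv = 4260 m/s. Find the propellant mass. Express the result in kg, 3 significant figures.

propellant mass ≈ 265 kg

v_e = Isp · g₀ = 2872 × 9.80665 = 28164.7 m/s.
By the Tsiolkovsky rocket equation, m₀/m_f = exp(Δv / v_e) = exp(4260 / 28164.7) = exp(0.1513) = 1.1633.
m_f = 1,890 / 1.1633 = 1,624.69 kg, so propellant = m₀ − m_f = 1,890 − 1,624.69 = 265.31 kg.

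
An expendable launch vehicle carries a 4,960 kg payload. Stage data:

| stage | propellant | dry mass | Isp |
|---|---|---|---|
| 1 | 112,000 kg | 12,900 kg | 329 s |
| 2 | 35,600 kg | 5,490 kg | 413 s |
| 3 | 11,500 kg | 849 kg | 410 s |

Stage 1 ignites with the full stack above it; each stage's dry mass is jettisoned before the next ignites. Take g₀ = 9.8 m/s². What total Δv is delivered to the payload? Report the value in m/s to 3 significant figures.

Ignition mass of stage 1 = 112,000+12,900 + 35,600+5,490 + 11,500+849 + 4,960 = 183,299 kg.
Stage 1: m₀ = 183,299 kg, m_f = 183,299 − 112,000 = 71,299 kg; Δv = 329×9.8×ln(2.571) = 3224.2×0.9442 ≈ 3044 m/s.
Stage 2: m₀ = 58,399 kg, m_f = 58,399 − 35,600 = 22,799 kg; Δv = 413×9.8×ln(2.561) = 4047.4×0.9406 ≈ 3807 m/s.
Stage 3: m₀ = 17,309 kg, m_f = 17,309 − 11,500 = 5,809 kg; Δv = 410×9.8×ln(2.98) = 4018.0×1.0918 ≈ 4387 m/s.
Total Δv = 3044 + 3807 + 4387 = 11238 m/s.

Δv ≈ 11200 m/s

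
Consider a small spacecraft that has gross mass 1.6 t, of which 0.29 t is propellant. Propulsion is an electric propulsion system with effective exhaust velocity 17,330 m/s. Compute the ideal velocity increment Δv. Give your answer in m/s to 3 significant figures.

m_f = m₀ − m_prop = 1.6 − 0.29 = 1.31 t.
Δv = v_e · ln(m₀/m_f) = 17330.0 × ln(1.221) = 17330.0 × 0.2000 ≈ 3465.6 m/s.

Δv ≈ 3470 m/s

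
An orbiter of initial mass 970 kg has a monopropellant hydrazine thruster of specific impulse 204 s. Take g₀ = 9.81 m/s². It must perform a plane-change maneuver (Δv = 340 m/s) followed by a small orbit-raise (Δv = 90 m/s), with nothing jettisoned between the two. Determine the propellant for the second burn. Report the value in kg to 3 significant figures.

v_e = Isp · g₀ = 204 × 9.81 = 2001.2 m/s.
After the first burn: m = 970 × exp(−340/2001.2) = 970 × 0.84375 = 818.438 kg.
After the second burn: m = 818.438 × exp(−90/2001.2) = 818.438 × 0.95602 = 782.443 kg.
Second-burn propellant = 818.438 − 782.443 = 35.995 kg.

propellant for the second burn ≈ 36.0 kg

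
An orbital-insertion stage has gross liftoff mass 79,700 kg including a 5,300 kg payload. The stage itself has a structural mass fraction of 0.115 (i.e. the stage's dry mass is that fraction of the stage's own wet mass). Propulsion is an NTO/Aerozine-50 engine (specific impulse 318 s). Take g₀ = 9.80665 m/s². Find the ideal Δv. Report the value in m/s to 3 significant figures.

Stage wet mass = m₀ − payload = 79,700 − 5,300 = 74,400 kg.
Stage dry mass = ε × stage wet mass = 0.115 × 74,400 = 8,556 kg.
Burnout mass m_f = stage dry + payload = 8,556 + 5,300 = 13,856 kg.
v_e = Isp · g₀ = 318 × 9.80665 = 3118.5 m/s.
Using Δv = v_e ln(m₀/m_f): Δv = v_e · ln(79,700/13,856) = 3118.5 × ln(5.752) = 3118.5 × 1.7496 ≈ 5456 m/s.

Δv ≈ 5460 m/s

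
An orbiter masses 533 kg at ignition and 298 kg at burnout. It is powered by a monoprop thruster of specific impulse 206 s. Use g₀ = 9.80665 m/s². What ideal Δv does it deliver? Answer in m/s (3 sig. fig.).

Δv ≈ 1170 m/s

v_e = Isp · g₀ = 206 × 9.80665 = 2020.2 m/s.
From the ideal rocket equation, Δv = v_e · ln(m₀/m_f) = 2020.2 × ln(1.789) = 2020.2 × 0.5814 ≈ 1174.6 m/s.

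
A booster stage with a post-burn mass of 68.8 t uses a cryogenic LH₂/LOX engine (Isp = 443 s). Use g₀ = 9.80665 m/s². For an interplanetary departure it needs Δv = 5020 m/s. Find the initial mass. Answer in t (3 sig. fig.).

initial mass ≈ 218 t

v_e = Isp · g₀ = 443 × 9.80665 = 4344.3 m/s.
From the ideal rocket equation, m₀/m_f = exp(Δv / v_e) = exp(5020 / 4344.3) = exp(1.1555) = 3.1757.
m₀ = m_f × 3.1757 = 68.8 × 3.1757 = 218.488 t.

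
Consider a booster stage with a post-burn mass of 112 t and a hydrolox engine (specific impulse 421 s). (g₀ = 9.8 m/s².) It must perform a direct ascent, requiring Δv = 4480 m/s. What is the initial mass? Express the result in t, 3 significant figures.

v_e = Isp · g₀ = 421 × 9.8 = 4125.8 m/s.
By the Tsiolkovsky rocket equation, m₀/m_f = exp(Δv / v_e) = exp(4480 / 4125.8) = exp(1.0859) = 2.9620.
m₀ = m_f × 2.9620 = 112 × 2.9620 = 331.744 t.

initial mass ≈ 332 t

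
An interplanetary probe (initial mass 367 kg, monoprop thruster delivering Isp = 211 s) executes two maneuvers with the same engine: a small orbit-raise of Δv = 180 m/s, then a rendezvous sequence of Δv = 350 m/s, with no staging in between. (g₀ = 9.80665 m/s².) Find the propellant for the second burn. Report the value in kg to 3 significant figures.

propellant for the second burn ≈ 52.4 kg

v_e = Isp · g₀ = 211 × 9.80665 = 2069.2 m/s.
After the first burn: m = 367 × exp(−180/2069.2) = 367 × 0.91669 = 336.425 kg.
After the second burn: m = 336.425 × exp(−350/2069.2) = 336.425 × 0.84438 = 284.071 kg.
Second-burn propellant = 336.425 − 284.071 = 52.354 kg.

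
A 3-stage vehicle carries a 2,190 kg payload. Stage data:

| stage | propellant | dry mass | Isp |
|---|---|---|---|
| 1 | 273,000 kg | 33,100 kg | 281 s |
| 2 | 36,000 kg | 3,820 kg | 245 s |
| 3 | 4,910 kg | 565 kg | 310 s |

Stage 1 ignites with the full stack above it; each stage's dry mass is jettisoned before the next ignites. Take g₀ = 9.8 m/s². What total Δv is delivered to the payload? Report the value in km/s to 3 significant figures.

Δv ≈ 10.6 km/s

Ignition mass of stage 1 = 273,000+33,100 + 36,000+3,820 + 4,910+565 + 2,190 = 353,585 kg.
Stage 1: m₀ = 353,585 kg, m_f = 353,585 − 273,000 = 80,585 kg; Δv = 281×9.8×ln(4.388) = 2753.8×1.4788 ≈ 4072 m/s.
Stage 2: m₀ = 47,485 kg, m_f = 47,485 − 36,000 = 11,485 kg; Δv = 245×9.8×ln(4.135) = 2401.0×1.4194 ≈ 3408 m/s.
Stage 3: m₀ = 7,665 kg, m_f = 7,665 − 4,910 = 2,755 kg; Δv = 310×9.8×ln(2.782) = 3038.0×1.0232 ≈ 3109 m/s.
Total Δv = 4072 + 3408 + 3109 = 10589 m/s.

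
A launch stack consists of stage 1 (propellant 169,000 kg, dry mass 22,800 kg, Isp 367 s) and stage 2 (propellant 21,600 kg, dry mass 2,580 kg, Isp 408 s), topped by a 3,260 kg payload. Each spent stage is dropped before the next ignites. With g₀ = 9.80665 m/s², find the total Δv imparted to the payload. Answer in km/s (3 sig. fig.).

Ignition mass of stage 1 = 169,000+22,800 + 21,600+2,580 + 3,260 = 219,240 kg.
Stage 1: m₀ = 219,240 kg, m_f = 219,240 − 169,000 = 50,240 kg; Δv = 367×9.80665×ln(4.364) = 3599.0×1.4734 ≈ 5303 m/s.
Stage 2: m₀ = 27,440 kg, m_f = 27,440 − 21,600 = 5,840 kg; Δv = 408×9.80665×ln(4.699) = 4001.1×1.5473 ≈ 6191 m/s.
Total Δv = 5303 + 6191 = 11494 m/s.

Δv ≈ 11.5 km/s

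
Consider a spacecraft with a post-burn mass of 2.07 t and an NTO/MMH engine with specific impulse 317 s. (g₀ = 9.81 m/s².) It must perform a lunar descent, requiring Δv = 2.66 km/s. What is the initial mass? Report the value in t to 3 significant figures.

v_e = Isp · g₀ = 317 × 9.81 = 3109.8 m/s.
Rocket equation: m₀/m_f = exp(Δv / v_e) = exp(2660 / 3109.8) = exp(0.8554) = 2.3522.
m₀ = m_f × 2.3522 = 2.07 × 2.3522 = 4.86905 t.

initial mass ≈ 4.87 t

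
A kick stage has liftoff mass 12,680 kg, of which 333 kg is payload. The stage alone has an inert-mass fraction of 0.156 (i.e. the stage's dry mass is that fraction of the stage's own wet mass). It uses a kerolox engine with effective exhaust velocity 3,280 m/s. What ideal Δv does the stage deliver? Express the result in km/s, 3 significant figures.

Stage wet mass = m₀ − payload = 12,680 − 333 = 12,347 kg.
Stage dry mass = ε × stage wet mass = 0.156 × 12,347 = 1,926.13 kg.
Burnout mass m_f = stage dry + payload = 1,926.13 + 333 = 2,259.13 kg.
By the Tsiolkovsky rocket equation, Δv = v_e · ln(12,680/2,259.13) = 3280.0 × ln(5.613) = 3280.0 × 1.7250 ≈ 5658 m/s.

Δv ≈ 5.66 km/s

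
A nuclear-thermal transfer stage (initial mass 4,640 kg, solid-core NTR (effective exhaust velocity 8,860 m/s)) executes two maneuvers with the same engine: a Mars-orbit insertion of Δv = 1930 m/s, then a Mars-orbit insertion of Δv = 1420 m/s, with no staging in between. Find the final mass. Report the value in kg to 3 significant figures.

After the first burn: m = 4640 × exp(−1930/8860.0) = 4640 × 0.80426 = 3,731.77 kg.
After the second burn: m = 3,731.77 × exp(−1420/8860.0) = 3,731.77 × 0.85191 = 3,179.13 kg.

final mass ≈ 3180 kg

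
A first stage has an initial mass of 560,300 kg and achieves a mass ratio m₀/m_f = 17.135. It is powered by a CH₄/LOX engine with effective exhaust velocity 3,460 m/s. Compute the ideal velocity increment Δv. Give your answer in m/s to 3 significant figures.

Δv ≈ 9830 m/s

From the ideal rocket equation, Δv = v_e · ln(17.135) = 3460.0 × 2.8411 ≈ 9830.3 m/s.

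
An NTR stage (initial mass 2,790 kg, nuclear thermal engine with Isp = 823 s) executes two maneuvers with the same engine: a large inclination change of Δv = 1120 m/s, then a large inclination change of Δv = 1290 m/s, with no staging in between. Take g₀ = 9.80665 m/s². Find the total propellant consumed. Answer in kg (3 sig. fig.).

total propellant consumed ≈ 720 kg

v_e = Isp · g₀ = 823 × 9.80665 = 8070.9 m/s.
After the first burn: m = 2790 × exp(−1120/8070.9) = 2790 × 0.87043 = 2,428.5 kg.
After the second burn: m = 2,428.5 × exp(−1290/8070.9) = 2,428.5 × 0.85229 = 2,069.79 kg.
Total propellant = m₀ − m_final = 2790 − 2,069.79 = 720.21 kg.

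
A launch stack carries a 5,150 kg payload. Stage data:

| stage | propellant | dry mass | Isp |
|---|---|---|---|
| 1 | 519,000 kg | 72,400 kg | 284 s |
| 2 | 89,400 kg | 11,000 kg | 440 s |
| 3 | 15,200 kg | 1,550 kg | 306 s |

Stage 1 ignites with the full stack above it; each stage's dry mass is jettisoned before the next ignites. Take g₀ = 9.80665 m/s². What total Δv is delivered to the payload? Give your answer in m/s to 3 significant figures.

Δv ≈ 12800 m/s

Ignition mass of stage 1 = 519,000+72,400 + 89,400+11,000 + 15,200+1,550 + 5,150 = 713,700 kg.
Stage 1: m₀ = 713,700 kg, m_f = 713,700 − 519,000 = 194,700 kg; Δv = 284×9.80665×ln(3.666) = 2785.1×1.2990 ≈ 3618 m/s.
Stage 2: m₀ = 122,300 kg, m_f = 122,300 − 89,400 = 32,900 kg; Δv = 440×9.80665×ln(3.717) = 4314.9×1.3130 ≈ 5666 m/s.
Stage 3: m₀ = 21,900 kg, m_f = 21,900 − 15,200 = 6,700 kg; Δv = 306×9.80665×ln(3.269) = 3000.8×1.1844 ≈ 3554 m/s.
Total Δv = 3618 + 5666 + 3554 = 12838 m/s.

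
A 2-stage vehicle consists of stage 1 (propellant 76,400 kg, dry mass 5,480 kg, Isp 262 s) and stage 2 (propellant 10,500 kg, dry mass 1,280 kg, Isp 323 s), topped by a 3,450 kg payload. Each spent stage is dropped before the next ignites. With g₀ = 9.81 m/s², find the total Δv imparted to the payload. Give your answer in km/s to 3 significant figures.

Δv ≈ 7.68 km/s

Ignition mass of stage 1 = 76,400+5,480 + 10,500+1,280 + 3,450 = 97,110 kg.
Stage 1: m₀ = 97,110 kg, m_f = 97,110 − 76,400 = 20,710 kg; Δv = 262×9.81×ln(4.689) = 2570.2×1.5452 ≈ 3972 m/s.
Stage 2: m₀ = 15,230 kg, m_f = 15,230 − 10,500 = 4,730 kg; Δv = 323×9.81×ln(3.22) = 3168.6×1.1693 ≈ 3705 m/s.
Total Δv = 3972 + 3705 = 7677 m/s.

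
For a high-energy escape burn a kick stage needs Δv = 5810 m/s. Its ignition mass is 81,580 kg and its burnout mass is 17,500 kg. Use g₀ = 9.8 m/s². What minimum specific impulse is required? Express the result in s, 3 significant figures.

Isp ≈ 385 s

ln(m₀/m_f) = ln(81580/17500) = ln(4.662) = 1.5394.
By the Tsiolkovsky rocket equation, v_e = Δv / ln(m₀/m_f) = 5810 / 1.5394 = 3774.2 m/s.
Isp = v_e / g₀ = 3774.2 / 9.8 = 385.1 s.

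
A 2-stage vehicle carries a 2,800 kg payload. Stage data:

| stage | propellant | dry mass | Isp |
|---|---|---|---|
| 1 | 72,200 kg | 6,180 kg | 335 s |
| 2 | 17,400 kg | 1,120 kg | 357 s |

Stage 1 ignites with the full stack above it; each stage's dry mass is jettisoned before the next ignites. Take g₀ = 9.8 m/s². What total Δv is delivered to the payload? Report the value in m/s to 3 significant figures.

Δv ≈ 10200 m/s

Ignition mass of stage 1 = 72,200+6,180 + 17,400+1,120 + 2,800 = 99,700 kg.
Stage 1: m₀ = 99,700 kg, m_f = 99,700 − 72,200 = 27,500 kg; Δv = 335×9.8×ln(3.625) = 3283.0×1.2880 ≈ 4228 m/s.
Stage 2: m₀ = 21,320 kg, m_f = 21,320 − 17,400 = 3,920 kg; Δv = 357×9.8×ln(5.439) = 3498.6×1.6936 ≈ 5925 m/s.
Total Δv = 4228 + 5925 = 10153 m/s.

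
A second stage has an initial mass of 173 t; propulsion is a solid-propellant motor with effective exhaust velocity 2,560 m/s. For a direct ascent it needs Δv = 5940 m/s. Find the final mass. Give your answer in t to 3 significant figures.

Using Δv = v_e ln(m₀/m_f): m₀/m_f = exp(Δv / v_e) = exp(5940 / 2560.0) = exp(2.3203) = 10.1789.
m_f = m₀ / 10.1789 = 173 / 10.1789 = 16.9959 t.

final mass ≈ 17.0 t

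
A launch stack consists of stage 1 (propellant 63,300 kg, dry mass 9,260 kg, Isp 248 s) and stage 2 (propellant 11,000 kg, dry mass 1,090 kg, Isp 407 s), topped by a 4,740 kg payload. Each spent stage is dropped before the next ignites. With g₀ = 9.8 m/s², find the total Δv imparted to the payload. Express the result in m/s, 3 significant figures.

Δv ≈ 7220 m/s

Ignition mass of stage 1 = 63,300+9,260 + 11,000+1,090 + 4,740 = 89,390 kg.
Stage 1: m₀ = 89,390 kg, m_f = 89,390 − 63,300 = 26,090 kg; Δv = 248×9.8×ln(3.426) = 2430.4×1.2315 ≈ 2993 m/s.
Stage 2: m₀ = 16,830 kg, m_f = 16,830 − 11,000 = 5,830 kg; Δv = 407×9.8×ln(2.887) = 3988.6×1.0601 ≈ 4228 m/s.
Total Δv = 2993 + 4228 = 7221 m/s.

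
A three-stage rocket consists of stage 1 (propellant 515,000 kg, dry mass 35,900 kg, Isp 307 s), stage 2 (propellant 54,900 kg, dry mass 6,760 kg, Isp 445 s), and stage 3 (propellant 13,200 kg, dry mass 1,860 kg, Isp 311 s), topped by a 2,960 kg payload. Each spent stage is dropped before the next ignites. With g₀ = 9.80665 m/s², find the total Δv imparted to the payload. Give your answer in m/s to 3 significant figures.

Ignition mass of stage 1 = 515,000+35,900 + 54,900+6,760 + 13,200+1,860 + 2,960 = 630,580 kg.
Stage 1: m₀ = 630,580 kg, m_f = 630,580 − 515,000 = 115,580 kg; Δv = 307×9.80665×ln(5.456) = 3010.6×1.6967 ≈ 5108 m/s.
Stage 2: m₀ = 79,680 kg, m_f = 79,680 − 54,900 = 24,780 kg; Δv = 445×9.80665×ln(3.215) = 4364.0×1.1680 ≈ 5097 m/s.
Stage 3: m₀ = 18,020 kg, m_f = 18,020 − 13,200 = 4,820 kg; Δv = 311×9.80665×ln(3.739) = 3049.9×1.3187 ≈ 4022 m/s.
Total Δv = 5108 + 5097 + 4022 = 14227 m/s.

Δv ≈ 14200 m/s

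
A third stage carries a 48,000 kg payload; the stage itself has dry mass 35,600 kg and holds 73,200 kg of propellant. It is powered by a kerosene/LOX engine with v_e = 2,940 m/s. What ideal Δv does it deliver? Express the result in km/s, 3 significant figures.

Δv ≈ 1.85 km/s

m₀ = payload + dry + propellant = 48,000 + 35,600 + 73,200 = 156,800 kg.
m_f = payload + dry = 48,000 + 35,600 = 83,600 kg.
Using Δv = v_e ln(m₀/m_f): Δv = v_e · ln(m₀/m_f) = 2940.0 × ln(1.876) = 2940.0 × 0.6289 ≈ 1849.0 m/s.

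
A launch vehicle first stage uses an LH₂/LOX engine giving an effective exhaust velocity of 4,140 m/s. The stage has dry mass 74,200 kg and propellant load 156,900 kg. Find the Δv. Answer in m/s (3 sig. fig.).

Δv ≈ 4700 m/s

m₀ = m_dry + m_prop = 74,200 + 156,900 = 231,100 kg.
Δv = v_e · ln(m₀/m_f) = 4140.0 × ln(3.115) = 4140.0 × 1.1361 ≈ 4703.4 m/s.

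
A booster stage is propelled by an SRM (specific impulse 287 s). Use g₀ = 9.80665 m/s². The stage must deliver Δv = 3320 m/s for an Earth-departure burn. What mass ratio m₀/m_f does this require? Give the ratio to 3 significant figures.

v_e = Isp · g₀ = 287 × 9.80665 = 2814.5 m/s.
m₀/m_f = exp(Δv / v_e) = exp(3320 / 2814.5) = exp(1.1796) = 3.2531.

mass ratio ≈ 3.25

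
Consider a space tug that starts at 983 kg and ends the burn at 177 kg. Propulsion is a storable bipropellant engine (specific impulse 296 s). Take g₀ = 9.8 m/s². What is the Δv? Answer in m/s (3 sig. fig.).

v_e = Isp · g₀ = 296 × 9.8 = 2900.8 m/s.
From the ideal rocket equation, Δv = v_e · ln(m₀/m_f) = 2900.8 × ln(5.554) = 2900.8 × 1.7145 ≈ 4973.3 m/s.

Δv ≈ 4970 m/s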